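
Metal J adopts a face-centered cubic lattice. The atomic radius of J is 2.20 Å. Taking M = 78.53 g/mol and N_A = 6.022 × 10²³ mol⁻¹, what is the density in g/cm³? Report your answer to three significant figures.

2.16 g/cm³

In an FCC lattice, atoms touch along the face diagonal, so √2·a = 4r, giving a = 6.223 Å = 6.223 × 10^-8 cm.
With Z = 4, ρ = Z·M/(N_A·a³) = 4 × 78.53 / (6.022 × 10²³ × 2.409 × 10^-22) = 2.165 g/cm³.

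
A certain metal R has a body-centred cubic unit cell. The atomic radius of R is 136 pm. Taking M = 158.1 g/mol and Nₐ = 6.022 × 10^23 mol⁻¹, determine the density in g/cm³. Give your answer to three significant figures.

In a BCC lattice, atoms touch along the body diagonal, so √3·a = 4r, giving a = 314.1 pm = 3.141 × 10^-8 cm.
With Z = 2, ρ = Z·M/(N_A·a³) = 2 × 158.1 / (6.022 × 10²³ × 3.098 × 10^-23) = 16.95 g/cm³.

16.9 g/cm³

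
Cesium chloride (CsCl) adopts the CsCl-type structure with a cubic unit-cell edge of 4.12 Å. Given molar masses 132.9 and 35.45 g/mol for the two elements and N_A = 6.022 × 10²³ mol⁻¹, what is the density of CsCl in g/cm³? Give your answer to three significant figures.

4.00 g/cm³

The CsCl-type structure contains Z = 1 formula unit per cell; M(CsCl) = 132.9 + 35.45 = 168.35 g/mol.
a³ = (4.120 × 10^-8 cm)³ = 6.993 × 10^-23 cm³.
ρ = 1 × 168.35 / (6.022 × 10²³ × 6.993 × 10^-23) = 3.997 g/cm³.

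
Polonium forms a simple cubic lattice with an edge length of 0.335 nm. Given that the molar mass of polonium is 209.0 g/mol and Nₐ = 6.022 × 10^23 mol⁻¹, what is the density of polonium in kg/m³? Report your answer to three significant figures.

9230 kg/m³

A simple cubic unit cell contains Z = 1 atom.
Cell volume: a³ = (0.335 nm)³ = (3.350 × 10^-8 cm)³ = 3.760 × 10^-23 cm³.
ρ = Z·M/(N_A·a³) = 1 × 209.0 / (6.022 × 10²³ × 3.760 × 10^-23) = 9.231 g/cm³ = 9230 kg/m³.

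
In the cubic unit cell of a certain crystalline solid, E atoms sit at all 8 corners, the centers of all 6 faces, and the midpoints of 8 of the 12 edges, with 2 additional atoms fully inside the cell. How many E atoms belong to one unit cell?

Corner atoms are shared by 8 cells (1/8 each), face atoms by 2 (1/2 each), edge atoms by 4 (1/4 each), interior atoms are unshared.
Net atoms = 8 × 1/8 + 6 × 1/2 + 8 × 1/4 + 2 = 1 + 3 + 2 + 2 = 8.

8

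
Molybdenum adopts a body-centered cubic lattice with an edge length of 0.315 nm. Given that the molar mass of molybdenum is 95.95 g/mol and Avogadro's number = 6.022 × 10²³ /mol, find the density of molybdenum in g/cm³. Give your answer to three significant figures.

10.2 g/cm³

A BCC unit cell contains Z = 2 atoms.
Cell volume: a³ = (0.315 nm)³ = (3.150 × 10^-8 cm)³ = 3.126 × 10^-23 cm³.
ρ = Z·M/(N_A·a³) = 2 × 95.95 / (6.022 × 10²³ × 3.126 × 10^-23) = 10.20 g/cm³.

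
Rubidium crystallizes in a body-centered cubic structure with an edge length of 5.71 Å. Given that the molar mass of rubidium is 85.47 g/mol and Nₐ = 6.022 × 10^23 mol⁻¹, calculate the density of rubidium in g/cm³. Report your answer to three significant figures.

A BCC unit cell contains Z = 2 atoms.
Cell volume: a³ = (5.71 Å)³ = (5.710 × 10^-8 cm)³ = 1.862 × 10^-22 cm³.
ρ = Z·M/(N_A·a³) = 2 × 85.47 / (6.022 × 10²³ × 1.862 × 10^-22) = 1.525 g/cm³.

1.52 g/cm³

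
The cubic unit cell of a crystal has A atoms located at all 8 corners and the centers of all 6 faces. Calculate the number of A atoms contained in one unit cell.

4

Corner atoms are shared by 8 cells (1/8 each), face atoms by 2 (1/2 each).
Net atoms = 8 × 1/8 + 6 × 1/2 = 1 + 3 = 4.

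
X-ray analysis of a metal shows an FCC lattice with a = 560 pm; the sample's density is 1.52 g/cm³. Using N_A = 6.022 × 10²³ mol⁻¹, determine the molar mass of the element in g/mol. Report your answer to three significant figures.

40.2 g/mol

An FCC cell has Z = 4 atoms; a = 5.600 × 10^-8 cm.
M = ρ·N_A·a³/Z = 1.52 × 6.022 × 10²³ × 1.756 × 10^-22 / 4 = 40.2 g/mol.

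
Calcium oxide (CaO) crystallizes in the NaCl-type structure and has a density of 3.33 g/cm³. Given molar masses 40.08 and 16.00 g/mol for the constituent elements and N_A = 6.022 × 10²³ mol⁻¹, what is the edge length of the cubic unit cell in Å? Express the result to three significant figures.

4.82 Å

M(CaO) = 56.08 g/mol; Z = 4 formula units per cell.
a³ = Z·M/(N_A·ρ) = 4 × 56.08 / (6.022 × 10²³ × 3.33) = 1.119 × 10^-22 cm³, so a = 4.818 × 10^-8 cm = 4.82 Å.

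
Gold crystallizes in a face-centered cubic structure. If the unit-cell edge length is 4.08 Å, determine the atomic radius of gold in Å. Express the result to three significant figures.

1.44 Å

In an FCC lattice, atoms touch along the face diagonal, so √2·a = 4r.
r = √2·a/4 = 1.4142 × 4.08 / 4 = 1.44 Å.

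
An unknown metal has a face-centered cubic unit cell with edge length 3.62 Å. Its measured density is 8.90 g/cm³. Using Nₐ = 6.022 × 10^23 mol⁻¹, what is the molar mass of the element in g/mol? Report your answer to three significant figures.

An FCC cell has Z = 4 atoms; a = 3.620 × 10^-8 cm.
M = ρ·N_A·a³/Z = 8.90 × 6.022 × 10²³ × 4.744 × 10^-23 / 4 = 63.6 g/mol.

63.6 g/mol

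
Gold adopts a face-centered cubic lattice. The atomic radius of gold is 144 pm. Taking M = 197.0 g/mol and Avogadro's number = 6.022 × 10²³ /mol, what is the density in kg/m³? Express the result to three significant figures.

In an FCC lattice, atoms touch along the face diagonal, so √2·a = 4r, giving a = 407.3 pm = 4.073 × 10^-8 cm.
With Z = 4, ρ = Z·M/(N_A·a³) = 4 × 197.0 / (6.022 × 10²³ × 6.757 × 10^-23) = 19.37 g/cm³ = 19400 kg/m³.

19400 kg/m³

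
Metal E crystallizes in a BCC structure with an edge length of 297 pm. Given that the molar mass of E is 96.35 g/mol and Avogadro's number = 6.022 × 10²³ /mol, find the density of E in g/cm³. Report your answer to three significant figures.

A BCC unit cell contains Z = 2 atoms.
Cell volume: a³ = (297 pm)³ = (2.970 × 10^-8 cm)³ = 2.620 × 10^-23 cm³.
ρ = Z·M/(N_A·a³) = 2 × 96.35 / (6.022 × 10²³ × 2.620 × 10^-23) = 12.21 g/cm³.

12.2 g/cm³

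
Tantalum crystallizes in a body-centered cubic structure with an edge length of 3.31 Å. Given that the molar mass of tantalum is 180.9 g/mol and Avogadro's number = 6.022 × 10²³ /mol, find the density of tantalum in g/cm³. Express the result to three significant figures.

A BCC unit cell contains Z = 2 atoms.
Cell volume: a³ = (3.31 Å)³ = (3.310 × 10^-8 cm)³ = 3.626 × 10^-23 cm³.
ρ = Z·M/(N_A·a³) = 2 × 180.9 / (6.022 × 10²³ × 3.626 × 10^-23) = 16.57 g/cm³.

16.6 g/cm³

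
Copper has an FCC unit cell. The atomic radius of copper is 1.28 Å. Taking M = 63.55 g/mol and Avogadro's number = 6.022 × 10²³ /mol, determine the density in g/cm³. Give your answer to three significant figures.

8.90 g/cm³

In an FCC lattice, atoms touch along the face diagonal, so √2·a = 4r, giving a = 3.620 Å = 3.620 × 10^-8 cm.
With Z = 4, ρ = Z·M/(N_A·a³) = 4 × 63.55 / (6.022 × 10²³ × 4.745 × 10^-23) = 8.895 g/cm³.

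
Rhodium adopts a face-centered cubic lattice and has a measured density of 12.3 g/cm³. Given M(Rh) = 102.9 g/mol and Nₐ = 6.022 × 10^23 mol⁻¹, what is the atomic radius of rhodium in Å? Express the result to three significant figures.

For an FCC cell (Z = 4), a³ = Z·M/(N_A·ρ) = 4 × 102.9 / (6.022 × 10²³ × 12.30) = 5.557 × 10^-23 cm³, so a = 3.816 × 10^-8 cm = 3.816 Å.
Atoms touch along the face diagonal, so √2·a = 4r, so r = 0.3536 × a = 1.35 Å.

1.35 Å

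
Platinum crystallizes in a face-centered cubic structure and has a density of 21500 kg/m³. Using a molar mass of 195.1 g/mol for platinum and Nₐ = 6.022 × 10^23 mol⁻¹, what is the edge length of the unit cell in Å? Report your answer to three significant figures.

3.92 Å

With Z = 4 atoms per FCC cell, a³ = Z·M/(N_A·ρ) = 4 × 195.1 / (6.022 × 10²³ × 21.50 g/cm³) = 6.028 × 10^-23 cm³.
a = (6.028 × 10^-23)^(1/3) = 3.921 × 10^-8 cm = 3.92 Å.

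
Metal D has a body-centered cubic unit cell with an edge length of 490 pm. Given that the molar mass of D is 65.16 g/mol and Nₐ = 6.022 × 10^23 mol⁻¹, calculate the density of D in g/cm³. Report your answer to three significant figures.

1.84 g/cm³

A BCC unit cell contains Z = 2 atoms.
Cell volume: a³ = (490 pm)³ = (4.900 × 10^-8 cm)³ = 1.176 × 10^-22 cm³.
ρ = Z·M/(N_A·a³) = 2 × 65.16 / (6.022 × 10²³ × 1.176 × 10^-22) = 1.839 g/cm³.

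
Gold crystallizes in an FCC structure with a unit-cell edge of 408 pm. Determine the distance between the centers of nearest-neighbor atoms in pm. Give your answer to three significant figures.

288 pm

In an FCC structure, atoms touch along the face diagonal, so √2·a = 4r; the nearest-neighbor distance equals 2r = 0.7071·a.
d = 0.7071 × 408 = 288 pm.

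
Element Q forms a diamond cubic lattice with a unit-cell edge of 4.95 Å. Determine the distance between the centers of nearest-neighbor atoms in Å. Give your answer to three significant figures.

2.14 Å

In a diamond cubic structure, nearest neighbors lie along the body diagonal with √3·a = 8r; the nearest-neighbor distance equals 2r = 0.4330·a.
d = 0.4330 × 4.95 = 2.14 Å.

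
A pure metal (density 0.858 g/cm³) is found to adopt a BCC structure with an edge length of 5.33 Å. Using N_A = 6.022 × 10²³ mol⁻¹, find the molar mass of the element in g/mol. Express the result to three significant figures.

A BCC cell has Z = 2 atoms; a = 5.330 × 10^-8 cm.
M = ρ·N_A·a³/Z = 0.858 × 6.022 × 10²³ × 1.514 × 10^-22 / 2 = 39.1 g/mol.

39.1 g/mol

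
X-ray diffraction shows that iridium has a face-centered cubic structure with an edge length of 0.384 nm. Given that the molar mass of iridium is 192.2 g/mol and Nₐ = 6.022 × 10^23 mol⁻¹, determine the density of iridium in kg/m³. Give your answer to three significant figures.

22500 kg/m³

An FCC unit cell contains Z = 4 atoms.
Cell volume: a³ = (0.384 nm)³ = (3.840 × 10^-8 cm)³ = 5.662 × 10^-23 cm³.
ρ = Z·M/(N_A·a³) = 4 × 192.2 / (6.022 × 10²³ × 5.662 × 10^-23) = 22.55 g/cm³ = 22500 kg/m³.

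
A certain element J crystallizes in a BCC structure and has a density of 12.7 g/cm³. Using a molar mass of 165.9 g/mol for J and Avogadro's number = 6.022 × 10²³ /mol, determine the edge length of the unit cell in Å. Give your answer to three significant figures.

3.51 Å

With Z = 2 atoms per BCC cell, a³ = Z·M/(N_A·ρ) = 2 × 165.9 / (6.022 × 10²³ × 12.70 g/cm³) = 4.338 × 10^-23 cm³.
a = (4.338 × 10^-23)^(1/3) = 3.514 × 10^-8 cm = 3.51 Å.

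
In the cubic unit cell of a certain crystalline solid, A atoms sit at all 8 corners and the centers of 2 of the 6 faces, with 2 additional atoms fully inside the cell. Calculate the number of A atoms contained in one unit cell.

4

Corner atoms are shared by 8 cells (1/8 each), face atoms by 2 (1/2 each), interior atoms are unshared.
Net atoms = 8 × 1/8 + 2 × 1/2 + 2 = 1 + 1 + 2 = 4.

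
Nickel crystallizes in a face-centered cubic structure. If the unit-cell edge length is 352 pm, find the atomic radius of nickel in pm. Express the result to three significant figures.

124 pm

In an FCC lattice, atoms touch along the face diagonal, so √2·a = 4r.
r = √2·a/4 = 1.4142 × 352 / 4 = 124 pm.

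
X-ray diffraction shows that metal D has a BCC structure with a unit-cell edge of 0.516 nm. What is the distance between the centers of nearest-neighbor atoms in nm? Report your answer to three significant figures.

0.447 nm

In a BCC structure, atoms touch along the body diagonal, so √3·a = 4r; the nearest-neighbor distance equals 2r = 0.8660·a.
d = 0.8660 × 0.516 = 0.447 nm.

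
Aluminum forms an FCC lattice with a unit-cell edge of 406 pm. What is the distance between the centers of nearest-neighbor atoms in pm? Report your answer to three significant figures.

In an FCC structure, atoms touch along the face diagonal, so √2·a = 4r; the nearest-neighbor distance equals 2r = 0.7071·a.
d = 0.7071 × 406 = 287 pm.

287 pm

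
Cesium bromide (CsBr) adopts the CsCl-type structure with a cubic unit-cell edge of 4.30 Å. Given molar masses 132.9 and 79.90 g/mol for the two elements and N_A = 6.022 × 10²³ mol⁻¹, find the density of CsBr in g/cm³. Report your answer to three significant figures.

The CsCl-type structure contains Z = 1 formula unit per cell; M(CsBr) = 132.9 + 79.90 = 212.8 g/mol.
a³ = (4.300 × 10^-8 cm)³ = 7.951 × 10^-23 cm³.
ρ = 1 × 212.8 / (6.022 × 10²³ × 7.951 × 10^-23) = 4.445 g/cm³.

4.44 g/cm³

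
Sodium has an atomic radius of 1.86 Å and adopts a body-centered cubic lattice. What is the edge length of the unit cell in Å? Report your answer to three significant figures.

4.30 Å

In a BCC lattice, atoms touch along the body diagonal, so √3·a = 4r.
a = 4r/√3 = 4 × 1.86 / 1.7321 = 4.30 Å.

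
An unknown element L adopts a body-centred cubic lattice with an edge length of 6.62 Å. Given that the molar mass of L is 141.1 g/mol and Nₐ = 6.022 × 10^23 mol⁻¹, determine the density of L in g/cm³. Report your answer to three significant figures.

A BCC unit cell contains Z = 2 atoms.
Cell volume: a³ = (6.62 Å)³ = (6.620 × 10^-8 cm)³ = 2.901 × 10^-22 cm³.
ρ = Z·M/(N_A·a³) = 2 × 141.1 / (6.022 × 10²³ × 2.901 × 10^-22) = 1.615 g/cm³.

1.62 g/cm³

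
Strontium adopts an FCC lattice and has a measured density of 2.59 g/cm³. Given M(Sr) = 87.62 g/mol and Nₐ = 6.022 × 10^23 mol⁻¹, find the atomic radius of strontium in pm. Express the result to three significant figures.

215 pm

For an FCC cell (Z = 4), a³ = Z·M/(N_A·ρ) = 4 × 87.62 / (6.022 × 10²³ × 2.590) = 2.247 × 10^-22 cm³, so a = 6.080 × 10^-8 cm = 608.0 pm.
Atoms touch along the face diagonal, so √2·a = 4r, so r = 0.3536 × a = 215 pm.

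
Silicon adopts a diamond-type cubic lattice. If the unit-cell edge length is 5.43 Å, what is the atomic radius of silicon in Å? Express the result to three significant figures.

In a diamond cubic lattice, nearest neighbors lie along the body diagonal with √3·a = 8r.
r = √3·a/8 = 1.7321 × 5.43 / 8 = 1.18 Å.

1.18 Å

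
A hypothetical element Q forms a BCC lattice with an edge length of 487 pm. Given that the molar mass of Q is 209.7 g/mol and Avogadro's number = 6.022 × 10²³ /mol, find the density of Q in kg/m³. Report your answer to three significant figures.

6030 kg/m³

A BCC unit cell contains Z = 2 atoms.
Cell volume: a³ = (487 pm)³ = (4.870 × 10^-8 cm)³ = 1.155 × 10^-22 cm³.
ρ = Z·M/(N_A·a³) = 2 × 209.7 / (6.022 × 10²³ × 1.155 × 10^-22) = 6.030 g/cm³ = 6030 kg/m³.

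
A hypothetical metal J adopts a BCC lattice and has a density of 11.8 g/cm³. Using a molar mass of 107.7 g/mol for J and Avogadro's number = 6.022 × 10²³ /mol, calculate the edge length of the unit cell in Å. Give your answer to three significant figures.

3.12 Å

With Z = 2 atoms per BCC cell, a³ = Z·M/(N_A·ρ) = 2 × 107.7 / (6.022 × 10²³ × 11.80 g/cm³) = 3.031 × 10^-23 cm³.
a = (3.031 × 10^-23)^(1/3) = 3.118 × 10^-8 cm = 3.12 Å.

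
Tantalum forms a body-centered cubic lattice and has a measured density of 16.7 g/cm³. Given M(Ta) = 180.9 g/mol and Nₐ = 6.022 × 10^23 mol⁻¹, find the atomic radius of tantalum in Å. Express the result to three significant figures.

1.43 Å

For a BCC cell (Z = 2), a³ = Z·M/(N_A·ρ) = 2 × 180.9 / (6.022 × 10²³ × 16.70) = 3.598 × 10^-23 cm³, so a = 3.301 × 10^-8 cm = 3.301 Å.
Atoms touch along the body diagonal, so √3·a = 4r, so r = 0.4330 × a = 1.43 Å.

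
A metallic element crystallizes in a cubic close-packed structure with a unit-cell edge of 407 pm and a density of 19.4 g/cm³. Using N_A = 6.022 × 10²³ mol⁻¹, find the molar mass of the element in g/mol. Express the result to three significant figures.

An FCC cell has Z = 4 atoms; a = 4.070 × 10^-8 cm.
M = ρ·N_A·a³/Z = 19.4 × 6.022 × 10²³ × 6.742 × 10^-23 / 4 = 197 g/mol.

197 g/mol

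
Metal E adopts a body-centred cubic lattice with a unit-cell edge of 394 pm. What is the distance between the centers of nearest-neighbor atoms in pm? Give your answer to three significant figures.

In a BCC structure, atoms touch along the body diagonal, so √3·a = 4r; the nearest-neighbor distance equals 2r = 0.8660·a.
d = 0.8660 × 394 = 341 pm.

341 pm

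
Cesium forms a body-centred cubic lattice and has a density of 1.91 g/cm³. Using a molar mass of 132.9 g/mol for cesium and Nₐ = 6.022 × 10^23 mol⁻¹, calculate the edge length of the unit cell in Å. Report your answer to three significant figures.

With Z = 2 atoms per BCC cell, a³ = Z·M/(N_A·ρ) = 2 × 132.9 / (6.022 × 10²³ × 1.910 g/cm³) = 2.311 × 10^-22 cm³.
a = (2.311 × 10^-22)^(1/3) = 6.137 × 10^-8 cm = 6.14 Å.

6.14 Å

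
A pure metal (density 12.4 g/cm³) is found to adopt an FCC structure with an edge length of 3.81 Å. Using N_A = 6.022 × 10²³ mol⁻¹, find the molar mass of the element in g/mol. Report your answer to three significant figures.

An FCC cell has Z = 4 atoms; a = 3.810 × 10^-8 cm.
M = ρ·N_A·a³/Z = 12.4 × 6.022 × 10²³ × 5.531 × 10^-23 / 4 = 103 g/mol.

103 g/mol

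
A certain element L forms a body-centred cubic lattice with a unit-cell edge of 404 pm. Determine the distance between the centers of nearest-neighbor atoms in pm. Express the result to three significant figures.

350 pm

In a BCC structure, atoms touch along the body diagonal, so √3·a = 4r; the nearest-neighbor distance equals 2r = 0.8660·a.
d = 0.8660 × 404 = 350 pm.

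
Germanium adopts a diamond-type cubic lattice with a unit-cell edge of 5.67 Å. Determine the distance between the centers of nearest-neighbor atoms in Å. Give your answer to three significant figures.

In a diamond cubic structure, nearest neighbors lie along the body diagonal with √3·a = 8r; the nearest-neighbor distance equals 2r = 0.4330·a.
d = 0.4330 × 5.67 = 2.46 Å.

2.46 Å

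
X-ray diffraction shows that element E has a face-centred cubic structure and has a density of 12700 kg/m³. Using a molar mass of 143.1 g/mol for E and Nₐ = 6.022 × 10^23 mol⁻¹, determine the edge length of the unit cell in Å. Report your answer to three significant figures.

With Z = 4 atoms per FCC cell, a³ = Z·M/(N_A·ρ) = 4 × 143.1 / (6.022 × 10²³ × 12.70 g/cm³) = 7.484 × 10^-23 cm³.
a = (7.484 × 10^-23)^(1/3) = 4.214 × 10^-8 cm = 4.21 Å.

4.21 Å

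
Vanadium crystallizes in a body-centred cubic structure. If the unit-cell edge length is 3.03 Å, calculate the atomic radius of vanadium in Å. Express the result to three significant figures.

1.31 Å

In a BCC lattice, atoms touch along the body diagonal, so √3·a = 4r.
r = √3·a/4 = 1.7321 × 3.03 / 4 = 1.31 Å.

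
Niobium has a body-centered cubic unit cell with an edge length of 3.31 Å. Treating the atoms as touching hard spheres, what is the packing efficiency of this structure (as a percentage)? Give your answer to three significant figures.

68.0%

In a BCC lattice atoms touch along the body diagonal, so √3·a = 4r, so r = 0.4330a = 1.433 Å.
Packing fraction = Z·(4/3)πr³ / a³ = 2 × (4/3)π × (1.433)³ / (3.31)³ = 0.6802 = 68.0%.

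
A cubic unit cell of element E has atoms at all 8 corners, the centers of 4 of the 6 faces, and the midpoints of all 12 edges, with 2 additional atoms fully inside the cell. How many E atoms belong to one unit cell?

Corner atoms are shared by 8 cells (1/8 each), face atoms by 2 (1/2 each), edge atoms by 4 (1/4 each), interior atoms are unshared.
Net atoms = 8 × 1/8 + 4 × 1/2 + 12 × 1/4 + 2 = 1 + 2 + 3 + 2 = 8.

8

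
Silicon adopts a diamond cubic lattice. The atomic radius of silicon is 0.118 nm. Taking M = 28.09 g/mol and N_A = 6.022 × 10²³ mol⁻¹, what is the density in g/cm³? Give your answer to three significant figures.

In a diamond cubic lattice, nearest neighbors lie along the body diagonal with √3·a = 8r, giving a = 0.5450 nm = 5.450 × 10^-8 cm.
With Z = 8, ρ = Z·M/(N_A·a³) = 8 × 28.09 / (6.022 × 10²³ × 1.619 × 10^-22) = 2.305 g/cm³.

2.30 g/cm³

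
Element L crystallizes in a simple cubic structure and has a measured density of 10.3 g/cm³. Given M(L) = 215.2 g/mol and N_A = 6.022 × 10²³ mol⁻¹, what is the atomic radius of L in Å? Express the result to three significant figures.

For a simple cubic cell (Z = 1), a³ = Z·M/(N_A·ρ) = 1 × 215.2 / (6.022 × 10²³ × 10.30) = 3.469 × 10^-23 cm³, so a = 3.262 × 10^-8 cm = 3.262 Å.
Atoms touch along the cell edge, so a = 2r, so r = 0.5000 × a = 1.63 Å.

1.63 Å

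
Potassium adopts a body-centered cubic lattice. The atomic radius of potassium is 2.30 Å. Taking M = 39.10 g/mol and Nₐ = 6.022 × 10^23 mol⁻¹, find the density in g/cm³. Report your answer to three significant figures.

In a BCC lattice, atoms touch along the body diagonal, so √3·a = 4r, giving a = 5.312 Å = 5.312 × 10^-8 cm.
With Z = 2, ρ = Z·M/(N_A·a³) = 2 × 39.10 / (6.022 × 10²³ × 1.499 × 10^-22) = 0.8665 g/cm³.

0.867 g/cm³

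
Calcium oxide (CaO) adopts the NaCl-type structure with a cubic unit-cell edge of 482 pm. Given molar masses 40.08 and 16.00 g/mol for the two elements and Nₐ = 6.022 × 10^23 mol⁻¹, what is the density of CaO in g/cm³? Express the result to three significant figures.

3.33 g/cm³

The NaCl-type structure contains Z = 4 formula units per cell; M(CaO) = 40.08 + 16.00 = 56.08 g/mol.
a³ = (4.820 × 10^-8 cm)³ = 1.120 × 10^-22 cm³.
ρ = 4 × 56.08 / (6.022 × 10²³ × 1.120 × 10^-22) = 3.326 g/cm³.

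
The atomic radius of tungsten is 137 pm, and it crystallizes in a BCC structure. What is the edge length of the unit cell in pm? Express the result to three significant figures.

In a BCC lattice, atoms touch along the body diagonal, so √3·a = 4r.
a = 4r/√3 = 4 × 137 / 1.7321 = 316 pm.

316 pm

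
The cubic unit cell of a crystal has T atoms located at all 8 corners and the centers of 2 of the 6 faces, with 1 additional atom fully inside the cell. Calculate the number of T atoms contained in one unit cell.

3

Corner atoms are shared by 8 cells (1/8 each), face atoms by 2 (1/2 each), interior atoms are unshared.
Net atoms = 8 × 1/8 + 2 × 1/2 + 1 = 1 + 1 + 1 = 3.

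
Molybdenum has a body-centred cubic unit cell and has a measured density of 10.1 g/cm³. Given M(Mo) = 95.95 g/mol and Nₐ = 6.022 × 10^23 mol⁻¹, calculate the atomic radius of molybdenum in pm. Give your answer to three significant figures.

137 pm

For a BCC cell (Z = 2), a³ = Z·M/(N_A·ρ) = 2 × 95.95 / (6.022 × 10²³ × 10.10) = 3.155 × 10^-23 cm³, so a = 3.160 × 10^-8 cm = 316.0 pm.
Atoms touch along the body diagonal, so √3·a = 4r, so r = 0.4330 × a = 137 pm.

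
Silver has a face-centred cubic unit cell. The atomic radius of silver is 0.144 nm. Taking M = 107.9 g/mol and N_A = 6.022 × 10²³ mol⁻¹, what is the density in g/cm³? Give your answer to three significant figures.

In an FCC lattice, atoms touch along the face diagonal, so √2·a = 4r, giving a = 0.4073 nm = 4.073 × 10^-8 cm.
With Z = 4, ρ = Z·M/(N_A·a³) = 4 × 107.9 / (6.022 × 10²³ × 6.757 × 10^-23) = 10.61 g/cm³.

10.6 g/cm³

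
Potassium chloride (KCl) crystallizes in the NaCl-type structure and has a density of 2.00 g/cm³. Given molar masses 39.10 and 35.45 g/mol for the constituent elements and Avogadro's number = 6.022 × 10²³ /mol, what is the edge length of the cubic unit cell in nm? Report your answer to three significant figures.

0.628 nm

M(KCl) = 74.55 g/mol; Z = 4 formula units per cell.
a³ = Z·M/(N_A·ρ) = 4 × 74.55 / (6.022 × 10²³ × 2.00) = 2.476 × 10^-22 cm³, so a = 6.279 × 10^-8 cm = 0.628 nm.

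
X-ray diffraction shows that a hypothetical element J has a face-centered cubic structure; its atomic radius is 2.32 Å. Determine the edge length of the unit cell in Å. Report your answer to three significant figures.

6.56 Å

In an FCC lattice, atoms touch along the face diagonal, so √2·a = 4r.
a = 4r/√2 = 4 × 2.32 / 1.4142 = 6.56 Å.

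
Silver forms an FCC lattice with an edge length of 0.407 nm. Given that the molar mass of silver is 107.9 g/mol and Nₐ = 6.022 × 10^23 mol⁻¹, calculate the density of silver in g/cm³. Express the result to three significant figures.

An FCC unit cell contains Z = 4 atoms.
Cell volume: a³ = (0.407 nm)³ = (4.070 × 10^-8 cm)³ = 6.742 × 10^-23 cm³.
ρ = Z·M/(N_A·a³) = 4 × 107.9 / (6.022 × 10²³ × 6.742 × 10^-23) = 10.63 g/cm³.

10.6 g/cm³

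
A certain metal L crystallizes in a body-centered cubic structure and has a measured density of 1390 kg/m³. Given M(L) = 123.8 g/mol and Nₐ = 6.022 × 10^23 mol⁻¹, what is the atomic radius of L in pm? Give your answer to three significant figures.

289 pm

For a BCC cell (Z = 2), a³ = Z·M/(N_A·ρ) = 2 × 123.8 / (6.022 × 10²³ × 1.390) = 2.958 × 10^-22 cm³, so a = 6.663 × 10^-8 cm = 666.3 pm.
Atoms touch along the body diagonal, so √3·a = 4r, so r = 0.4330 × a = 289 pm.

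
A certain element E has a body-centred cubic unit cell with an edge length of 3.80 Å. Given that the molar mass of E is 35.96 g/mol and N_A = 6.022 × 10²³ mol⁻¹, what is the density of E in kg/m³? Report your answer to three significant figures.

A BCC unit cell contains Z = 2 atoms.
Cell volume: a³ = (3.80 Å)³ = (3.800 × 10^-8 cm)³ = 5.487 × 10^-23 cm³.
ρ = Z·M/(N_A·a³) = 2 × 35.96 / (6.022 × 10²³ × 5.487 × 10^-23) = 2.176 g/cm³ = 2180 kg/m³.

2180 kg/m³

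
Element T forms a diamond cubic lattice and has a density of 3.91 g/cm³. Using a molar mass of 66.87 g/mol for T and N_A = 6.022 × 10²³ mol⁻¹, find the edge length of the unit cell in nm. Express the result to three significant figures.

0.610 nm

With Z = 8 atoms per diamond cubic cell, a³ = Z·M/(N_A·ρ) = 8 × 66.87 / (6.022 × 10²³ × 3.910 g/cm³) = 2.272 × 10^-22 cm³.
a = (2.272 × 10^-22)^(1/3) = 6.102 × 10^-8 cm = 0.610 nm.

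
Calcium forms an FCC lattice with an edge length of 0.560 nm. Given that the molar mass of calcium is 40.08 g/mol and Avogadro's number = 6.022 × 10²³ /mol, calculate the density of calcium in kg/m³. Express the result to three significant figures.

An FCC unit cell contains Z = 4 atoms.
Cell volume: a³ = (0.560 nm)³ = (5.600 × 10^-8 cm)³ = 1.756 × 10^-22 cm³.
ρ = Z·M/(N_A·a³) = 4 × 40.08 / (6.022 × 10²³ × 1.756 × 10^-22) = 1.516 g/cm³ = 1520 kg/m³.

1520 kg/m³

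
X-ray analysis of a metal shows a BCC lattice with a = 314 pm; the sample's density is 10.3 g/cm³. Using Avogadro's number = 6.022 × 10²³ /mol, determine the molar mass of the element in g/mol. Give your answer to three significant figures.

A BCC cell has Z = 2 atoms; a = 3.140 × 10^-8 cm.
M = ρ·N_A·a³/Z = 10.3 × 6.022 × 10²³ × 3.096 × 10^-23 / 2 = 96.0 g/mol.

96.0 g/mol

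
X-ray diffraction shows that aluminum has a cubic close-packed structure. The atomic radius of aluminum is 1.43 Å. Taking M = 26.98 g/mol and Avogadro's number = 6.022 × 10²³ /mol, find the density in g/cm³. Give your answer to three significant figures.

2.71 g/cm³

In an FCC lattice, atoms touch along the face diagonal, so √2·a = 4r, giving a = 4.045 Å = 4.045 × 10^-8 cm.
With Z = 4, ρ = Z·M/(N_A·a³) = 4 × 26.98 / (6.022 × 10²³ × 6.617 × 10^-23) = 2.708 g/cm³.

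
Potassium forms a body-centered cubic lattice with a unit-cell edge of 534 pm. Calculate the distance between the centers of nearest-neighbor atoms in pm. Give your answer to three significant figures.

462 pm

In a BCC structure, atoms touch along the body diagonal, so √3·a = 4r; the nearest-neighbor distance equals 2r = 0.8660·a.
d = 0.8660 × 534 = 462 pm.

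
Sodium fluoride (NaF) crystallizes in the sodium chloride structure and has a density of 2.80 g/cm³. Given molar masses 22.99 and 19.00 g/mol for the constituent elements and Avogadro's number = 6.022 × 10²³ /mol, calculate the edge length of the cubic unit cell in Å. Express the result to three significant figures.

4.64 Å

M(NaF) = 41.99 g/mol; Z = 4 formula units per cell.
a³ = Z·M/(N_A·ρ) = 4 × 41.99 / (6.022 × 10²³ × 2.80) = 9.961 × 10^-23 cm³, so a = 4.636 × 10^-8 cm = 4.64 Å.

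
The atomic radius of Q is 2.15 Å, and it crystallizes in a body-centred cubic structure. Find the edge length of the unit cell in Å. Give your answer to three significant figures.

4.97 Å

In a BCC lattice, atoms touch along the body diagonal, so √3·a = 4r.
a = 4r/√3 = 4 × 2.15 / 1.7321 = 4.97 Å.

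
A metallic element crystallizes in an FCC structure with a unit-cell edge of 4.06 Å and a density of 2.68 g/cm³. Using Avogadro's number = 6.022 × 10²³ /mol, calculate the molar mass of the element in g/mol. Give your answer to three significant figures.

An FCC cell has Z = 4 atoms; a = 4.060 × 10^-8 cm.
M = ρ·N_A·a³/Z = 2.68 × 6.022 × 10²³ × 6.692 × 10^-23 / 4 = 27.0 g/mol.

27.0 g/mol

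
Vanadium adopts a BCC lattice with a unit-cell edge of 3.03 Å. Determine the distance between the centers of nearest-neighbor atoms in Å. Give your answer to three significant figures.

In a BCC structure, atoms touch along the body diagonal, so √3·a = 4r; the nearest-neighbor distance equals 2r = 0.8660·a.
d = 0.8660 × 3.03 = 2.62 Å.

2.62 Å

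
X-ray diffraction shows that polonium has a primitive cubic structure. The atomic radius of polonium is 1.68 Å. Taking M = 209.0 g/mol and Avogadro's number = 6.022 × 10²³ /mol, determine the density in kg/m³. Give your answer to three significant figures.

9150 kg/m³

In a simple cubic lattice, atoms touch along the cell edge, so a = 2r, giving a = 3.360 Å = 3.360 × 10^-8 cm.
With Z = 1, ρ = Z·M/(N_A·a³) = 1 × 209.0 / (6.022 × 10²³ × 3.793 × 10^-23) = 9.149 g/cm³ = 9150 kg/m³.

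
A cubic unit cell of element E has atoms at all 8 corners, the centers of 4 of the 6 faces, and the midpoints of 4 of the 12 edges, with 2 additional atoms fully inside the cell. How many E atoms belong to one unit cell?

6

Corner atoms are shared by 8 cells (1/8 each), face atoms by 2 (1/2 each), edge atoms by 4 (1/4 each), interior atoms are unshared.
Net atoms = 8 × 1/8 + 4 × 1/2 + 4 × 1/4 + 2 = 1 + 2 + 1 + 2 = 6.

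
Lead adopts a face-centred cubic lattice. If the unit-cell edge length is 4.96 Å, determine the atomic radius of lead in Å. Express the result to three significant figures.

In an FCC lattice, atoms touch along the face diagonal, so √2·a = 4r.
r = √2·a/4 = 1.4142 × 4.96 / 4 = 1.75 Å.

1.75 Å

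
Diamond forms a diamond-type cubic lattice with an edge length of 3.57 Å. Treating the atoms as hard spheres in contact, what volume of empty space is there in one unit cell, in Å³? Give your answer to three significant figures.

In a diamond cubic lattice nearest neighbors lie along the body diagonal with √3·a = 8r, so r = 0.2165a = 0.7729 Å.
V_cell = a³ = 45.50 Å³; V_atoms = 8 × (4/3)πr³ = 15.47 Å³.
Empty space = 45.50 − 15.47 = 30.0 Å³.

30.0 Å³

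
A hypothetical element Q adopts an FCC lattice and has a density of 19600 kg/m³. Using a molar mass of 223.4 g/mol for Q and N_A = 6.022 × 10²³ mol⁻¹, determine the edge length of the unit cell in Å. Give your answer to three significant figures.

With Z = 4 atoms per FCC cell, a³ = Z·M/(N_A·ρ) = 4 × 223.4 / (6.022 × 10²³ × 19.60 g/cm³) = 7.571 × 10^-23 cm³.
a = (7.571 × 10^-23)^(1/3) = 4.230 × 10^-8 cm = 4.23 Å.

4.23 Å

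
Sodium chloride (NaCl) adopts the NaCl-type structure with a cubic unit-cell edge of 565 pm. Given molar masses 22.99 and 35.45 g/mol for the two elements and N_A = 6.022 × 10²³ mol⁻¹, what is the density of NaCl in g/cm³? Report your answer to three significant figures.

The NaCl-type structure contains Z = 4 formula units per cell; M(NaCl) = 22.99 + 35.45 = 58.44 g/mol.
a³ = (5.650 × 10^-8 cm)³ = 1.804 × 10^-22 cm³.
ρ = 4 × 58.44 / (6.022 × 10²³ × 1.804 × 10^-22) = 2.152 g/cm³.

2.15 g/cm³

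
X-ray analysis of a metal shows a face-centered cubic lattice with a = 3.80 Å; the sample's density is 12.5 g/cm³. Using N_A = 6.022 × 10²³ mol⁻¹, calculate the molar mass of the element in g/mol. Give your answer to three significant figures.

An FCC cell has Z = 4 atoms; a = 3.800 × 10^-8 cm.
M = ρ·N_A·a³/Z = 12.5 × 6.022 × 10²³ × 5.487 × 10^-23 / 4 = 103 g/mol.

103 g/mol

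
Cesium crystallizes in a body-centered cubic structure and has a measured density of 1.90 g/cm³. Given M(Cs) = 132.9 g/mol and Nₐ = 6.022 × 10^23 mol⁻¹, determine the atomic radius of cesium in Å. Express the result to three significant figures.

2.66 Å

For a BCC cell (Z = 2), a³ = Z·M/(N_A·ρ) = 2 × 132.9 / (6.022 × 10²³ × 1.900) = 2.323 × 10^-22 cm³, so a = 6.147 × 10^-8 cm = 6.147 Å.
Atoms touch along the body diagonal, so √3·a = 4r, so r = 0.4330 × a = 2.66 Å.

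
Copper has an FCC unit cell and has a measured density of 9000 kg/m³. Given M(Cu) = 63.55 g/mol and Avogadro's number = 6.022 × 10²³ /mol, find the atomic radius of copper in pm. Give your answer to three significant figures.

For an FCC cell (Z = 4), a³ = Z·M/(N_A·ρ) = 4 × 63.55 / (6.022 × 10²³ × 9.000) = 4.690 × 10^-23 cm³, so a = 3.606 × 10^-8 cm = 360.6 pm.
Atoms touch along the face diagonal, so √2·a = 4r, so r = 0.3536 × a = 128 pm.

128 pm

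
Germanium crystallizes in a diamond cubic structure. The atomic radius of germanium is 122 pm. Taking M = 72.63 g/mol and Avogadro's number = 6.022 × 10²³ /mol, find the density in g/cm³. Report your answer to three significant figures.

In a diamond cubic lattice, nearest neighbors lie along the body diagonal with √3·a = 8r, giving a = 563.5 pm = 5.635 × 10^-8 cm.
With Z = 8, ρ = Z·M/(N_A·a³) = 8 × 72.63 / (6.022 × 10²³ × 1.789 × 10^-22) = 5.393 g/cm³.

5.39 g/cm³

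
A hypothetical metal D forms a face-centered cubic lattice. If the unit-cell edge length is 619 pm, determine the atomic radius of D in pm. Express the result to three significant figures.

219 pm

In an FCC lattice, atoms touch along the face diagonal, so √2·a = 4r.
r = √2·a/4 = 1.4142 × 619 / 4 = 219 pm.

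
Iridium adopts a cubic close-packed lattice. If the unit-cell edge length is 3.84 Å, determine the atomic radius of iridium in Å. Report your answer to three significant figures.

In an FCC lattice, atoms touch along the face diagonal, so √2·a = 4r.
r = √2·a/4 = 1.4142 × 3.84 / 4 = 1.36 Å.

1.36 Å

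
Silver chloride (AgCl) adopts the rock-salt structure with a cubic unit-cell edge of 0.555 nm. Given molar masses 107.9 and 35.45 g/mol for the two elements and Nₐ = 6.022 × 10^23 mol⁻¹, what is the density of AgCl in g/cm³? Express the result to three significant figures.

The rock-salt structure contains Z = 4 formula units per cell; M(AgCl) = 107.9 + 35.45 = 143.35 g/mol.
a³ = (5.550 × 10^-8 cm)³ = 1.710 × 10^-22 cm³.
ρ = 4 × 143.35 / (6.022 × 10²³ × 1.710 × 10^-22) = 5.570 g/cm³.

5.57 g/cm³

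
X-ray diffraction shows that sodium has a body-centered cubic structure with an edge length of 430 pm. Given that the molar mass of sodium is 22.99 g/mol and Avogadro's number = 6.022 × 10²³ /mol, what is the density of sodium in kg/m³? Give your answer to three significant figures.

960 kg/m³

A BCC unit cell contains Z = 2 atoms.
Cell volume: a³ = (430 pm)³ = (4.300 × 10^-8 cm)³ = 7.951 × 10^-23 cm³.
ρ = Z·M/(N_A·a³) = 2 × 22.99 / (6.022 × 10²³ × 7.951 × 10^-23) = 0.9603 g/cm³ = 960 kg/m³.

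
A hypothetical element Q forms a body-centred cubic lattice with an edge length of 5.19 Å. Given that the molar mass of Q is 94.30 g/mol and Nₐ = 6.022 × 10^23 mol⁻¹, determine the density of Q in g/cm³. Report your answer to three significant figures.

A BCC unit cell contains Z = 2 atoms.
Cell volume: a³ = (5.19 Å)³ = (5.190 × 10^-8 cm)³ = 1.398 × 10^-22 cm³.
ρ = Z·M/(N_A·a³) = 2 × 94.30 / (6.022 × 10²³ × 1.398 × 10^-22) = 2.240 g/cm³.

2.24 g/cm³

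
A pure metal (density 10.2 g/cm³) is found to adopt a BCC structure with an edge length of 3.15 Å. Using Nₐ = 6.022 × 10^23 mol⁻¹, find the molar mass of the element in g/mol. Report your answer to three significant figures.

96.0 g/mol

A BCC cell has Z = 2 atoms; a = 3.150 × 10^-8 cm.
M = ρ·N_A·a³/Z = 10.2 × 6.022 × 10²³ × 3.126 × 10^-23 / 2 = 96.0 g/mol.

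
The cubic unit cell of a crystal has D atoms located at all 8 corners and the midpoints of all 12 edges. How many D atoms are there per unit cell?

Corner atoms are shared by 8 cells (1/8 each), edge atoms by 4 (1/4 each).
Net atoms = 8 × 1/8 + 12 × 1/4 = 1 + 3 = 4.

4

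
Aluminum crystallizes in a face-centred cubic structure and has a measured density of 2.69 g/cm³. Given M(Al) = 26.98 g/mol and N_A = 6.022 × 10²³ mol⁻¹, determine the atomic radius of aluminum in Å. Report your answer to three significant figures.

1.43 Å

For an FCC cell (Z = 4), a³ = Z·M/(N_A·ρ) = 4 × 26.98 / (6.022 × 10²³ × 2.690) = 6.662 × 10^-23 cm³, so a = 4.054 × 10^-8 cm = 4.054 Å.
Atoms touch along the face diagonal, so √2·a = 4r, so r = 0.3536 × a = 1.43 Å.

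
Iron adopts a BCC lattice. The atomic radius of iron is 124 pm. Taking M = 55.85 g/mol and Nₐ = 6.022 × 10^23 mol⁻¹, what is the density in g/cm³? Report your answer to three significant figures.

7.90 g/cm³

In a BCC lattice, atoms touch along the body diagonal, so √3·a = 4r, giving a = 286.4 pm = 2.864 × 10^-8 cm.
With Z = 2, ρ = Z·M/(N_A·a³) = 2 × 55.85 / (6.022 × 10²³ × 2.348 × 10^-23) = 7.899 g/cm³.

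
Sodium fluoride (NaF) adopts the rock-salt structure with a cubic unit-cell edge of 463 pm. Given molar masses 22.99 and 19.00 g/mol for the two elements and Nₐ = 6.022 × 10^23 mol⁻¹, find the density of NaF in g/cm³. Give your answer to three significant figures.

2.81 g/cm³

The rock-salt structure contains Z = 4 formula units per cell; M(NaF) = 22.99 + 19.00 = 41.99 g/mol.
a³ = (4.630 × 10^-8 cm)³ = 9.925 × 10^-23 cm³.
ρ = 4 × 41.99 / (6.022 × 10²³ × 9.925 × 10^-23) = 2.810 g/cm³.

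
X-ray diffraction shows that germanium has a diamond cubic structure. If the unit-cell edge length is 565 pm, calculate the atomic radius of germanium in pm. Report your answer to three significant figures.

122 pm

In a diamond cubic lattice, nearest neighbors lie along the body diagonal with √3·a = 8r.
r = √3·a/8 = 1.7321 × 565 / 8 = 122 pm.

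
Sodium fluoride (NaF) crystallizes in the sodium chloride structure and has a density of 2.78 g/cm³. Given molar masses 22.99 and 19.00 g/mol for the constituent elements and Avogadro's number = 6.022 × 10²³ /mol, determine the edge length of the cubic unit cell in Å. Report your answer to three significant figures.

M(NaF) = 41.99 g/mol; Z = 4 formula units per cell.
a³ = Z·M/(N_A·ρ) = 4 × 41.99 / (6.022 × 10²³ × 2.78) = 1.003 × 10^-22 cm³, so a = 4.647 × 10^-8 cm = 4.65 Å.

4.65 Å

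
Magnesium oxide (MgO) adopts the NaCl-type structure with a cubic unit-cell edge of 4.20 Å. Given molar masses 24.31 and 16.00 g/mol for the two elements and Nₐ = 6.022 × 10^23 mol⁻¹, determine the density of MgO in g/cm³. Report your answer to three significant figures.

The NaCl-type structure contains Z = 4 formula units per cell; M(MgO) = 24.31 + 16.00 = 40.31 g/mol.
a³ = (4.200 × 10^-8 cm)³ = 7.409 × 10^-23 cm³.
ρ = 4 × 40.31 / (6.022 × 10²³ × 7.409 × 10^-23) = 3.614 g/cm³.

3.61 g/cm³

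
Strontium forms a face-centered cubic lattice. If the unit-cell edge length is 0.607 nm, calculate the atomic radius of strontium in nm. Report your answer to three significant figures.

0.215 nm

In an FCC lattice, atoms touch along the face diagonal, so √2·a = 4r.
r = √2·a/4 = 1.4142 × 0.607 / 4 = 0.215 nm.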